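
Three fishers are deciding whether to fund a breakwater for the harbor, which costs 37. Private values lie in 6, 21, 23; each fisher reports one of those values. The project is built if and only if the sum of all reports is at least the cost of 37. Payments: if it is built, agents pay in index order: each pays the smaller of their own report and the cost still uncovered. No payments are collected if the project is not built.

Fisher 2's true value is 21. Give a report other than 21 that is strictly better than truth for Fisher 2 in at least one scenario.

Suppose Fisher 1 reports 21 and Fisher 3 reports 21.
Report 21: project built, pays 16, utility 21 - 16 = 5.
Report 6: project built, pays 6, utility 21 - 6 = 15.
So reporting 6 beats truth here (15 > 5).

6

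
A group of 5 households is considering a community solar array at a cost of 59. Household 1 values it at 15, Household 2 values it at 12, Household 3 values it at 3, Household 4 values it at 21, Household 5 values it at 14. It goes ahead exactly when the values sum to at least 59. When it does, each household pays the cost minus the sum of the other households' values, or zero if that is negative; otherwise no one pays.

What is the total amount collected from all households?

Total value 65 ≥ cost 59, so it is built.
Household 1: others sum to 50; max(0, 59 - 50) = 9.
Household 2: others sum to 53; max(0, 59 - 53) = 6.
Household 3: others sum to 62; max(0, 59 - 62) = 0.
Household 4: others sum to 44; max(0, 59 - 44) = 15.
Household 5: others sum to 51; max(0, 59 - 51) = 8.
Total collected = 9 + 6 + 0 + 15 + 8 = 38.

38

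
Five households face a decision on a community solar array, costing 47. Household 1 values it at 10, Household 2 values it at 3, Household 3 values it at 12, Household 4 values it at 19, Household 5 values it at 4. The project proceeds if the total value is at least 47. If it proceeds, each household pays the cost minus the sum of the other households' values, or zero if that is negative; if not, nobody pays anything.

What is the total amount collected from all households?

Total value 48 ≥ cost 47, so it is built.
Household 1: others sum to 38; max(0, 47 - 38) = 9.
Household 2: others sum to 45; max(0, 47 - 45) = 2.
Household 3: others sum to 36; max(0, 47 - 36) = 11.
Household 4: others sum to 29; max(0, 47 - 29) = 18.
Household 5: others sum to 44; max(0, 47 - 44) = 3.
Total collected = 9 + 2 + 11 + 18 + 3 = 43.

43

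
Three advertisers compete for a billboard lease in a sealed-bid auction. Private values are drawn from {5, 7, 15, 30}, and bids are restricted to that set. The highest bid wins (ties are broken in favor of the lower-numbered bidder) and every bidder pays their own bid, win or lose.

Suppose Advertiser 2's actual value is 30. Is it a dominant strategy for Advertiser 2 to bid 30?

No

Consider the case where Advertiser 1 bids 5 and Advertiser 3 bids 5.
Truthful bid 30: wins, pays 30, utility 30 - 30 = 0.
Bid 7 instead: wins, pays 7, utility 30 - 7 = 23.
Since 23 > 0, bidding 7 is strictly better here, so truthful bidding is not dominant.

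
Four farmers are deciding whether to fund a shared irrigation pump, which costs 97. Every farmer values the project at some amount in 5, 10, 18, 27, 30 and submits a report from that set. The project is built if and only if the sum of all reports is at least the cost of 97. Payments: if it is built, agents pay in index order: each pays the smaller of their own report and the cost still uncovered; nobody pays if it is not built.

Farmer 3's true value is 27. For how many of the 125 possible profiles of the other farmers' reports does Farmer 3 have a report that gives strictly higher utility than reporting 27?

8

Others report (27, 27, 27): truth gives 0; report 18 gives 9 > 0. Violating.
Others report (27, 27, 30): truth gives 0; report 18 gives 9 > 0. Violating.
Others report (27, 30, 27): truth gives 0; report 18 gives 9 > 0. Violating.
Others report (27, 30, 30): truth gives 0; report 10 gives 17 > 0. Violating.
Others report (5, 5, 5): truth gives 0; no alternative beats it.
Others report (5, 5, 10): truth gives 0; no alternative beats it.
(Checking all 125 profiles: 8 have a profitable deviation, 117 do not.)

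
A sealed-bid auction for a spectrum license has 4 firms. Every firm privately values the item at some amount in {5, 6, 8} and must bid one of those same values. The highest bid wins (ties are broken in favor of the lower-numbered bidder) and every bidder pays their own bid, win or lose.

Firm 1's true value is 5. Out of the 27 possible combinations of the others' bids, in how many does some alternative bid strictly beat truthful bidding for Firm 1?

Others bid (5, 5, 6): truth gives -5; bid 6 gives -1 > -5. Violating.
Others bid (5, 5, 8): truth gives -5; bid 8 gives -3 > -5. Violating.
Others bid (5, 6, 5): truth gives -5; bid 6 gives -1 > -5. Violating.
Others bid (5, 6, 6): truth gives -5; bid 6 gives -1 > -5. Violating.
Others bid (5, 5, 5): truth gives 0; no alternative beats it.
(Checking all 27 profiles: 26 have a profitable deviation, 1 does not.)

26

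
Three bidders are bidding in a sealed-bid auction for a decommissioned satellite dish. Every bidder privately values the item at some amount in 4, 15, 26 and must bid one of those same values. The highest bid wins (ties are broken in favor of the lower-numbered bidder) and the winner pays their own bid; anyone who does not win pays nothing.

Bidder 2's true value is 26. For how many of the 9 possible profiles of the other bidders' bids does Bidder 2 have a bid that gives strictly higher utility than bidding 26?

2

Others bid (4, 4): truth gives 0; bid 15 gives 11 > 0. Violating.
Others bid (4, 15): truth gives 0; bid 15 gives 11 > 0. Violating.
Others bid (4, 26): truth gives 0; no alternative beats it.
Others bid (15, 4): truth gives 0; no alternative beats it.
(Checking all 9 profiles: 2 have a profitable deviation, 7 do not.)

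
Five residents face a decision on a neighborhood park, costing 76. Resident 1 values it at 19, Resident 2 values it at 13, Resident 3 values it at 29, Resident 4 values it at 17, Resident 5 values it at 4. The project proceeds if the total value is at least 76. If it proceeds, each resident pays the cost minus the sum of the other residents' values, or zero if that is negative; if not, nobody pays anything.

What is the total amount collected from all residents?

Total value 82 ≥ cost 76, so it is built.
Resident 1: others sum to 63; max(0, 76 - 63) = 13.
Resident 2: others sum to 69; max(0, 76 - 69) = 7.
Resident 3: others sum to 53; max(0, 76 - 53) = 23.
Resident 4: others sum to 65; max(0, 76 - 65) = 11.
Resident 5: others sum to 78; max(0, 76 - 78) = 0.
Total collected = 13 + 7 + 23 + 11 + 0 = 54.

54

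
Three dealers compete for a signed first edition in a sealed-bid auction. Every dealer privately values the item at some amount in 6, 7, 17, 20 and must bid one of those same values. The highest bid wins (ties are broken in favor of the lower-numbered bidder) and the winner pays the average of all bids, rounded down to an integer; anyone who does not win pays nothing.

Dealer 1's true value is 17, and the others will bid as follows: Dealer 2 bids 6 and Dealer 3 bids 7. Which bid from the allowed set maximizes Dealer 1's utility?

Bid 6: loses, pays 0, utility 0.
Bid 7: wins, pays 6, utility 17 - 6 = 11.
Bid 17: wins, pays 10, utility 17 - 10 = 7.
Bid 20: wins, pays 11, utility 17 - 11 = 6.
The best choice is 7 with utility 11.

7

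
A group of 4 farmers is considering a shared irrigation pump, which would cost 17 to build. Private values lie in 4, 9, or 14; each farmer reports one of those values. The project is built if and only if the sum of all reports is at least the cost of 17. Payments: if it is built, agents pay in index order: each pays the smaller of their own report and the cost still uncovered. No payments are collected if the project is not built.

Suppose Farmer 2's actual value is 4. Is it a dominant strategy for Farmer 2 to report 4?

Yes

Check each profile of the others' reports and compare truth against every alternative report.
Others report (4, 4, 4): truth gives 0, best alternative gives -5.
Others report (4, 4, 9): truth gives 0, best alternative gives -5.
Others report (4, 4, 14): truth gives 0, best alternative gives -5.
Others report (4, 9, 4): truth gives 0, best alternative gives -5.
Others report (4, 9, 9): truth gives 0, best alternative gives -5.
Others report (4, 9, 14): truth gives 0, best alternative gives -5.
(Remaining 21 profiles checked similarly; truth is weakly best in each.)
In every case the truthful report is at least as good as any alternative, so it is a dominant strategy.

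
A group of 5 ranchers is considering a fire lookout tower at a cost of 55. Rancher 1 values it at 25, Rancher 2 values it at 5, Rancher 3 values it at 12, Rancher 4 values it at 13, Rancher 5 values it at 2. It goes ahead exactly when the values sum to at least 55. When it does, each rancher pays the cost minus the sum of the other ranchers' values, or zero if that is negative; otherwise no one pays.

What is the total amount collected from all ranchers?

Total value 57 ≥ cost 55, so it is built.
Rancher 1: others sum to 32; max(0, 55 - 32) = 23.
Rancher 2: others sum to 52; max(0, 55 - 52) = 3.
Rancher 3: others sum to 45; max(0, 55 - 45) = 10.
Rancher 4: others sum to 44; max(0, 55 - 44) = 11.
Rancher 5: others sum to 55; max(0, 55 - 55) = 0.
Total collected = 23 + 3 + 10 + 11 + 0 = 47.

47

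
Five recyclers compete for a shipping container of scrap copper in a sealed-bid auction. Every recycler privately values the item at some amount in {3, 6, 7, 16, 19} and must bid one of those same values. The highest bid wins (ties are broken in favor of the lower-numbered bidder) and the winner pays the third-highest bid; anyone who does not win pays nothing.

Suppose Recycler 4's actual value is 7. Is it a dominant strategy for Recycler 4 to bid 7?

No

Consider the case where Recycler 1 bids 3, Recycler 2 bids 3, Recycler 3 bids 3 and Recycler 5 bids 16.
Truthful bid 7: loses, pays 0, utility 0.
Bid 16 instead: wins, pays 3, utility 7 - 3 = 4.
Since 4 > 0, bidding 16 is strictly better here, so truthful bidding is not dominant.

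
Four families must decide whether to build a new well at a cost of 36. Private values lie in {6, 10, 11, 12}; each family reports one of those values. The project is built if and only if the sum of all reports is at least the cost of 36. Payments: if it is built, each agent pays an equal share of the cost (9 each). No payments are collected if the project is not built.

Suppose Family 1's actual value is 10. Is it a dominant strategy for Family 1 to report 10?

No

Consider the case where Family 2 reports 6, Family 3 reports 6 and Family 4 reports 12.
Truthful report 10: project not built, utility 0.
Report 12 instead: project built, pays 9, utility 10 - 9 = 1.
Since 1 > 0, reporting 12 is strictly better here, so truthful reporting is not dominant.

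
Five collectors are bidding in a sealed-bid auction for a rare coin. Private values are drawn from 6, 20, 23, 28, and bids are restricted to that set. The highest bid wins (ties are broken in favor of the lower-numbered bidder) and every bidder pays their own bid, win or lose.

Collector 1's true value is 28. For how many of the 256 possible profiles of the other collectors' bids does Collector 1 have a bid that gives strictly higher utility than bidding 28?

Others bid (6, 6, 6, 6): truth gives 0; bid 6 gives 22 > 0. Violating.
Others bid (6, 6, 6, 20): truth gives 0; bid 20 gives 8 > 0. Violating.
Others bid (6, 6, 6, 23): truth gives 0; bid 23 gives 5 > 0. Violating.
Others bid (6, 6, 20, 6): truth gives 0; bid 20 gives 8 > 0. Violating.
Others bid (6, 6, 6, 28): truth gives 0; no alternative beats it.
Others bid (6, 6, 20, 28): truth gives 0; no alternative beats it.
(Checking all 256 profiles: 81 have a profitable deviation, 175 do not.)

81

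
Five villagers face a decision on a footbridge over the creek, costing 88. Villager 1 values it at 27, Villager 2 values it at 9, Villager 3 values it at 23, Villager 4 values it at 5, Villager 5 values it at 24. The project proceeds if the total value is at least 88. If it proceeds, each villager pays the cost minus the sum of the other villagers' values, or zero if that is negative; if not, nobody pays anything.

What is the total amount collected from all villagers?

Total value 88 ≥ cost 88, so it is built.
Villager 1: others sum to 61; max(0, 88 - 61) = 27.
Villager 2: others sum to 79; max(0, 88 - 79) = 9.
Villager 3: others sum to 65; max(0, 88 - 65) = 23.
Villager 4: others sum to 83; max(0, 88 - 83) = 5.
Villager 5: others sum to 64; max(0, 88 - 64) = 24.
Total collected = 27 + 9 + 23 + 5 + 24 = 88.

88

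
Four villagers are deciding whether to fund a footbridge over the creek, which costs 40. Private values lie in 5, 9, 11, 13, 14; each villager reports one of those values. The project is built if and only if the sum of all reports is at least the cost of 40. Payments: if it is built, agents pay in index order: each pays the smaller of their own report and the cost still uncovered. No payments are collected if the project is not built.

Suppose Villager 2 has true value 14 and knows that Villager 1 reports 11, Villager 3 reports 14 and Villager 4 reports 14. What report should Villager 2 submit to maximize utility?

Report 5: project built, pays 5, utility 14 - 5 = 9.
Report 9: project built, pays 9, utility 14 - 9 = 5.
Report 11: project built, pays 11, utility 14 - 11 = 3.
Report 13: project built, pays 13, utility 14 - 13 = 1.
Report 14: project built, pays 14, utility 14 - 14 = 0.
The best choice is 5 with utility 9.

5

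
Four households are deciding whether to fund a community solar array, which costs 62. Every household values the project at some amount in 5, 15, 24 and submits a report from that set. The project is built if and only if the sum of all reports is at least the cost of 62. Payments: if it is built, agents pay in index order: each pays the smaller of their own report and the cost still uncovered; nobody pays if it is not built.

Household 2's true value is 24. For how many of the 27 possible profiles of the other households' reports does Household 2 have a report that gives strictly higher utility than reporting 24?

Others report (5, 24, 24): truth gives 0; report 15 gives 9 > 0. Violating.
Others report (15, 15, 24): truth gives 0; report 15 gives 9 > 0. Violating.
Others report (15, 24, 15): truth gives 0; report 15 gives 9 > 0. Violating.
Others report (15, 24, 24): truth gives 0; report 5 gives 19 > 0. Violating.
Others report (5, 5, 5): truth gives 0; no alternative beats it.
Others report (5, 5, 15): truth gives 0; no alternative beats it.
(Checking all 27 profiles: 10 have a profitable deviation, 17 do not.)

10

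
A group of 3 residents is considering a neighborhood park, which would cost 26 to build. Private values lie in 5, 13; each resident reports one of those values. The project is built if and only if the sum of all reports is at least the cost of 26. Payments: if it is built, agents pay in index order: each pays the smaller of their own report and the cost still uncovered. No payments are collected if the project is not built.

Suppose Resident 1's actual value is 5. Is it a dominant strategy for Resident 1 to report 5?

Yes

Check each profile of the others' reports and compare truth against every alternative report.
Others report (5, 13): truth gives 0, best alternative gives -8.
Others report (13, 5): truth gives 0, best alternative gives -8.
Others report (13, 13): truth gives 0, best alternative gives -8.
Others report (5, 5): truth gives 0, best alternative gives 0.
In every case the truthful report is at least as good as any alternative, so it is a dominant strategy.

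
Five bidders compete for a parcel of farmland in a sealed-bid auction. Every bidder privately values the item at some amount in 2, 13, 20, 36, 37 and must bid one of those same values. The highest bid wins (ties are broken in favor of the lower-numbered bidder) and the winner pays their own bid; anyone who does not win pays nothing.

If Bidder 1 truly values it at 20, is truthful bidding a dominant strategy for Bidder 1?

No

Consider the case where Bidder 2 bids 2, Bidder 3 bids 2, Bidder 4 bids 2 and Bidder 5 bids 2.
Truthful bid 20: wins, pays 20, utility 20 - 20 = 0.
Bid 2 instead: wins, pays 2, utility 20 - 2 = 18.
Since 18 > 0, bidding 2 is strictly better here, so truthful bidding is not dominant.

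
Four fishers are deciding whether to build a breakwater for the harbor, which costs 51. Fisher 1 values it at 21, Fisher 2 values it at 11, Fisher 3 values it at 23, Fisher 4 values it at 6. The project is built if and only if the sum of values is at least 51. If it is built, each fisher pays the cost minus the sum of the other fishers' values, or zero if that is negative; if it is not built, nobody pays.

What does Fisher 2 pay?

1

Total value 61 ≥ cost 51, so the project is built.
The other fishers' values sum to 50.
Cost minus that sum is 51 - 50 = 1.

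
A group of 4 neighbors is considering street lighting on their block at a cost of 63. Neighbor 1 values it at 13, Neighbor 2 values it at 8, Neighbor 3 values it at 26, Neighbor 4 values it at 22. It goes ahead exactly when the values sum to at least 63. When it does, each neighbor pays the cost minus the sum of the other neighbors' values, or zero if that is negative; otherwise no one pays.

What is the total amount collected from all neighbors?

Total value 69 ≥ cost 63, so it is built.
Neighbor 1: others sum to 56; max(0, 63 - 56) = 7.
Neighbor 2: others sum to 61; max(0, 63 - 61) = 2.
Neighbor 3: others sum to 43; max(0, 63 - 43) = 20.
Neighbor 4: others sum to 47; max(0, 63 - 47) = 16.
Total collected = 7 + 2 + 20 + 16 = 45.

45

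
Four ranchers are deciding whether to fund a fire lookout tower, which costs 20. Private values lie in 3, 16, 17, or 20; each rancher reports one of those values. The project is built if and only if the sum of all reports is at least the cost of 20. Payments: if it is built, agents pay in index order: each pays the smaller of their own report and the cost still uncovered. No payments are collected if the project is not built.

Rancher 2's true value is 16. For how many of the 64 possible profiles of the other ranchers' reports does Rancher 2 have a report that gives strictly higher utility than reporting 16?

Others report (3, 3, 16): truth gives 0; report 3 gives 13 > 0. Violating.
Others report (3, 3, 17): truth gives 0; report 3 gives 13 > 0. Violating.
Others report (3, 3, 20): truth gives 0; report 3 gives 13 > 0. Violating.
Others report (3, 16, 3): truth gives 0; report 3 gives 13 > 0. Violating.
Others report (3, 3, 3): truth gives 0; no alternative beats it.
Others report (17, 3, 3): truth gives 13; no alternative beats it.
(Checking all 64 profiles: 31 have a profitable deviation, 33 do not.)

31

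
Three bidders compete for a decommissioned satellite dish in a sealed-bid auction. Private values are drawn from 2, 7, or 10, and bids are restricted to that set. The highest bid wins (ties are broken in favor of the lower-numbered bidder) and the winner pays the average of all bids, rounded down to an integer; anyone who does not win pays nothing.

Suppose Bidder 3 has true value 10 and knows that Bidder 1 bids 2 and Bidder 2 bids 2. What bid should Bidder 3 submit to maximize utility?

Bid 2: loses, pays 0, utility 0.
Bid 7: wins, pays 3, utility 10 - 3 = 7.
Bid 10: wins, pays 4, utility 10 - 4 = 6.
The best choice is 7 with utility 7.

7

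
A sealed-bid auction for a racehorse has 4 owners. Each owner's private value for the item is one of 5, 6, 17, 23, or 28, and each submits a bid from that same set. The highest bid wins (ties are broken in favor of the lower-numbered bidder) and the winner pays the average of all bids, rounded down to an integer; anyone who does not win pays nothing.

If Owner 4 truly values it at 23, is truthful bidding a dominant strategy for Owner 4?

Consider the case where Owner 1 bids 5, Owner 2 bids 5 and Owner 3 bids 5.
Truthful bid 23: wins, pays 9, utility 23 - 9 = 14.
Bid 6 instead: wins, pays 5, utility 23 - 5 = 18.
Since 18 > 14, bidding 6 is strictly better here, so truthful bidding is not dominant.

No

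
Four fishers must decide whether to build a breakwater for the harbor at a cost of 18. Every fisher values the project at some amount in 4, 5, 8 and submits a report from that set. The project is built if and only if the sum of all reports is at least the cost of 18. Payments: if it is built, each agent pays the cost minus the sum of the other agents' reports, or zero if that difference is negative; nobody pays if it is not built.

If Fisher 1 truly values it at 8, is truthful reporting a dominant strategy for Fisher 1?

Check each profile of the others' reports and compare truth against every alternative report.
Others report (4, 4, 4): truth gives 2, best alternative gives 0.
Others report (4, 8, 8): truth gives 8, best alternative gives 8.
Others report (5, 5, 8): truth gives 8, best alternative gives 8.
Others report (5, 8, 5): truth gives 8, best alternative gives 8.
Others report (5, 8, 8): truth gives 8, best alternative gives 8.
Others report (8, 4, 8): truth gives 8, best alternative gives 8.
(Remaining 21 profiles checked similarly; truth is weakly best in each.)
In every case the truthful report is at least as good as any alternative, so it is a dominant strategy.

Yes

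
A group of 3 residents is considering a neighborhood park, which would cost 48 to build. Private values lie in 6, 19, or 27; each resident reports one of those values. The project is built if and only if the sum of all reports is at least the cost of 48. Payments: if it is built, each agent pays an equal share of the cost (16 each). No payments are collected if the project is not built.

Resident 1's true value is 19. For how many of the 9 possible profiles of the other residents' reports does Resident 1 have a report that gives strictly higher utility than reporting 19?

Others report (6, 19): truth gives 0; report 27 gives 3 > 0. Violating.
Others report (19, 6): truth gives 0; report 27 gives 3 > 0. Violating.
Others report (6, 6): truth gives 0; no alternative beats it.
Others report (6, 27): truth gives 3; no alternative beats it.
(Checking all 9 profiles: 2 have a profitable deviation, 7 do not.)

2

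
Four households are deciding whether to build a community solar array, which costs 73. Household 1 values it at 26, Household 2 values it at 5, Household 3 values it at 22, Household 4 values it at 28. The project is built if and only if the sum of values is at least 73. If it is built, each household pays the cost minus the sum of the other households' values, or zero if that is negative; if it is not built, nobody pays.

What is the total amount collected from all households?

Total value 81 ≥ cost 73, so it is built.
Household 1: others sum to 55; max(0, 73 - 55) = 18.
Household 2: others sum to 76; max(0, 73 - 76) = 0.
Household 3: others sum to 59; max(0, 73 - 59) = 14.
Household 4: others sum to 53; max(0, 73 - 53) = 20.
Total collected = 18 + 0 + 14 + 20 = 52.

52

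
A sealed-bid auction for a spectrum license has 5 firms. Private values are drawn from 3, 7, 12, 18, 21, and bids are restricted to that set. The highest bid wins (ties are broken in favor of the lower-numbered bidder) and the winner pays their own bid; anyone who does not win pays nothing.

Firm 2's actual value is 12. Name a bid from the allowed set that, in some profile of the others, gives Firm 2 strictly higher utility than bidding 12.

Suppose Firm 1 bids 3, Firm 3 bids 3, Firm 4 bids 3 and Firm 5 bids 3.
Bid 12: wins, pays 12, utility 12 - 12 = 0.
Bid 7: wins, pays 7, utility 12 - 7 = 5.
So bidding 7 beats truth here (5 > 0).

7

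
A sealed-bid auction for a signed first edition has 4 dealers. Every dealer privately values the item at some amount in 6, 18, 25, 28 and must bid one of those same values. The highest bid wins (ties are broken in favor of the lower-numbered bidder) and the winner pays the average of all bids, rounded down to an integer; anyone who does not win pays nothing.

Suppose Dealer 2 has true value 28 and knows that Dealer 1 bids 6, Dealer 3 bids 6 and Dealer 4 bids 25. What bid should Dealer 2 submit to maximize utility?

Bid 6: loses, pays 0, utility 0.
Bid 18: loses, pays 0, utility 0.
Bid 25: wins, pays 15, utility 28 - 15 = 13.
Bid 28: wins, pays 16, utility 28 - 16 = 12.
The best choice is 25 with utility 13.

25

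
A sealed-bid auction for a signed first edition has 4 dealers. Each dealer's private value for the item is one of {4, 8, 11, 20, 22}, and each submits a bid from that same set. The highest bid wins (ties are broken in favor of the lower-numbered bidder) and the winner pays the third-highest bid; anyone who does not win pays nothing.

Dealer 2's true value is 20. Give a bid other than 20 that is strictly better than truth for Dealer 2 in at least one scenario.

Suppose Dealer 1 bids 4, Dealer 3 bids 4 and Dealer 4 bids 22.
Bid 20: loses, pays 0, utility 0.
Bid 22: wins, pays 4, utility 20 - 4 = 16.
So bidding 22 beats truth here (16 > 0).

22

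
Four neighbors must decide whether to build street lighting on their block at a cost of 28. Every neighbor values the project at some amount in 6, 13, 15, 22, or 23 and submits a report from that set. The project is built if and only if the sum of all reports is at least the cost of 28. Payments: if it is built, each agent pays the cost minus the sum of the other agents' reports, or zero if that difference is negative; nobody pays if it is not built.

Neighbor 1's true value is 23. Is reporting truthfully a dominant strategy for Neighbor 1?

Yes

Check each profile of the others' reports and compare truth against every alternative report.
Others report (6, 6, 22): truth gives 23, best alternative gives 23.
Others report (6, 6, 23): truth gives 23, best alternative gives 23.
Others report (6, 13, 13): truth gives 23, best alternative gives 23.
Others report (6, 13, 15): truth gives 23, best alternative gives 23.
Others report (6, 13, 22): truth gives 23, best alternative gives 23.
Others report (6, 13, 23): truth gives 23, best alternative gives 23.
(Remaining 119 profiles checked similarly; truth is weakly best in each.)
In every case the truthful report is at least as good as any alternative, so it is a dominant strategy.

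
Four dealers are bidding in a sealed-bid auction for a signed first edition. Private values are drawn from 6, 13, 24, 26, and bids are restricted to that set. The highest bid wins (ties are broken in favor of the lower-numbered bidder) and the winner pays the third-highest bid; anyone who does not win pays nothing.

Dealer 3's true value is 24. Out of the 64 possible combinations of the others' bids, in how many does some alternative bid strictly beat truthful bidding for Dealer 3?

Others bid (6, 6, 26): truth gives 0; bid 26 gives 18 > 0. Violating.
Others bid (6, 13, 26): truth gives 0; bid 26 gives 11 > 0. Violating.
Others bid (6, 24, 6): truth gives 0; bid 26 gives 18 > 0. Violating.
Others bid (6, 24, 13): truth gives 0; bid 26 gives 11 > 0. Violating.
Others bid (6, 6, 6): truth gives 18; no alternative beats it.
Others bid (6, 6, 13): truth gives 18; no alternative beats it.
(Checking all 64 profiles: 12 have a profitable deviation, 52 do not.)

12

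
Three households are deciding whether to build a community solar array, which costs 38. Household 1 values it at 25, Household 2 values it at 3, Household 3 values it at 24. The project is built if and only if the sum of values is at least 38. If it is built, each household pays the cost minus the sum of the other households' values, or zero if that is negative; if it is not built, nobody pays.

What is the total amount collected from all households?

Total value 52 ≥ cost 38, so it is built.
Household 1: others sum to 27; max(0, 38 - 27) = 11.
Household 2: others sum to 49; max(0, 38 - 49) = 0.
Household 3: others sum to 28; max(0, 38 - 28) = 10.
Total collected = 11 + 0 + 10 = 21.

21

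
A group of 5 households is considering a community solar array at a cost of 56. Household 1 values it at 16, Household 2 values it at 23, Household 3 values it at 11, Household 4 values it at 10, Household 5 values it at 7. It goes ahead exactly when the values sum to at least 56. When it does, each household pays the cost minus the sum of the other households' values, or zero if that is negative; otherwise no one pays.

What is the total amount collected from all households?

Total value 67 ≥ cost 56, so it is built.
Household 1: others sum to 51; max(0, 56 - 51) = 5.
Household 2: others sum to 44; max(0, 56 - 44) = 12.
Household 3: others sum to 56; max(0, 56 - 56) = 0.
Household 4: others sum to 57; max(0, 56 - 57) = 0.
Household 5: others sum to 60; max(0, 56 - 60) = 0.
Total collected = 5 + 12 + 0 + 0 + 0 = 17.

17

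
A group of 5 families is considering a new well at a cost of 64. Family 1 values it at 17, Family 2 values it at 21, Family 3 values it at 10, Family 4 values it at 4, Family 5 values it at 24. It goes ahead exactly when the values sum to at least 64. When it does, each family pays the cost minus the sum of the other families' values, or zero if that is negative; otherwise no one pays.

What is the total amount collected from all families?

26

Total value 76 ≥ cost 64, so it is built.
Family 1: others sum to 59; max(0, 64 - 59) = 5.
Family 2: others sum to 55; max(0, 64 - 55) = 9.
Family 3: others sum to 66; max(0, 64 - 66) = 0.
Family 4: others sum to 72; max(0, 64 - 72) = 0.
Family 5: others sum to 52; max(0, 64 - 52) = 12.
Total collected = 5 + 9 + 0 + 0 + 12 = 26.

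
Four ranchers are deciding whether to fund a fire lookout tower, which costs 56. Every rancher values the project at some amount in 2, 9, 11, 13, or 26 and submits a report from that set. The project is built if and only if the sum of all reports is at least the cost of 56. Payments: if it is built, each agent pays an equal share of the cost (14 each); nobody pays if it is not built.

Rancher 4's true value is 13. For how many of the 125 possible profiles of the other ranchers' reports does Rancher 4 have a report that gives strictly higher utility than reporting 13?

27

Others report (9, 9, 26): truth gives -1; report 2 gives 0 > -1. Violating.
Others report (9, 11, 26): truth gives -1; report 2 gives 0 > -1. Violating.
Others report (9, 13, 26): truth gives -1; report 2 gives 0 > -1. Violating.
Others report (9, 26, 9): truth gives -1; report 2 gives 0 > -1. Violating.
Others report (2, 2, 2): truth gives 0; no alternative beats it.
Others report (2, 2, 9): truth gives 0; no alternative beats it.
(Checking all 125 profiles: 27 have a profitable deviation, 98 do not.)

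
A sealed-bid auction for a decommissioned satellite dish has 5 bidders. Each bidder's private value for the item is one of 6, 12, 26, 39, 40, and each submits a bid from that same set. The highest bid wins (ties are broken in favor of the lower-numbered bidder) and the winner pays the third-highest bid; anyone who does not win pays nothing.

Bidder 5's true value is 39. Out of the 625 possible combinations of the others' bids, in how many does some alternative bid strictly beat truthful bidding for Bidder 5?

108

Others bid (6, 6, 6, 39): truth gives 0; bid 40 gives 33 > 0. Violating.
Others bid (6, 6, 12, 39): truth gives 0; bid 40 gives 27 > 0. Violating.
Others bid (6, 6, 26, 39): truth gives 0; bid 40 gives 13 > 0. Violating.
Others bid (6, 6, 39, 6): truth gives 0; bid 40 gives 33 > 0. Violating.
Others bid (6, 6, 6, 6): truth gives 33; no alternative beats it.
Others bid (6, 6, 6, 12): truth gives 33; no alternative beats it.
(Checking all 625 profiles: 108 have a profitable deviation, 517 do not.)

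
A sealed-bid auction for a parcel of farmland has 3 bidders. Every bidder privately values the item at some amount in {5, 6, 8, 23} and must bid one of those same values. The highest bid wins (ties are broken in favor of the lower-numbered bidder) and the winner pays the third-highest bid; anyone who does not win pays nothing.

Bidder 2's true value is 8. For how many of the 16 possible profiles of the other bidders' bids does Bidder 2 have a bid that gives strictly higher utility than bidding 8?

Others bid (5, 23): truth gives 0; bid 23 gives 3 > 0. Violating.
Others bid (6, 23): truth gives 0; bid 23 gives 2 > 0. Violating.
Others bid (8, 5): truth gives 0; bid 23 gives 3 > 0. Violating.
Others bid (8, 6): truth gives 0; bid 23 gives 2 > 0. Violating.
Others bid (5, 5): truth gives 3; no alternative beats it.
Others bid (5, 6): truth gives 3; no alternative beats it.
(Checking all 16 profiles: 4 have a profitable deviation, 12 do not.)

4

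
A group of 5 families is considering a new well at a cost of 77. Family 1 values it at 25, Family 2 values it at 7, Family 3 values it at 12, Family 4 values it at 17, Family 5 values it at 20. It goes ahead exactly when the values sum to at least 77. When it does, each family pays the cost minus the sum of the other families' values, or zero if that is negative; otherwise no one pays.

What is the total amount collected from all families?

61

Total value 81 ≥ cost 77, so it is built.
Family 1: others sum to 56; max(0, 77 - 56) = 21.
Family 2: others sum to 74; max(0, 77 - 74) = 3.
Family 3: others sum to 69; max(0, 77 - 69) = 8.
Family 4: others sum to 64; max(0, 77 - 64) = 13.
Family 5: others sum to 61; max(0, 77 - 61) = 16.
Total collected = 21 + 3 + 8 + 13 + 16 = 61.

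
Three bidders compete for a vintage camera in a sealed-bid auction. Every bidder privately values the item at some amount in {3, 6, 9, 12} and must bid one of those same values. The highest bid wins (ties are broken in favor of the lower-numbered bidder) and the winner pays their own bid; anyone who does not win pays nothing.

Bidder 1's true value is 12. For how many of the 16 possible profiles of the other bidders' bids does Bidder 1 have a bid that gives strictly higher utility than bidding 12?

Others bid (3, 3): truth gives 0; bid 3 gives 9 > 0. Violating.
Others bid (3, 6): truth gives 0; bid 6 gives 6 > 0. Violating.
Others bid (3, 9): truth gives 0; bid 9 gives 3 > 0. Violating.
Others bid (6, 3): truth gives 0; bid 6 gives 6 > 0. Violating.
Others bid (3, 12): truth gives 0; no alternative beats it.
Others bid (6, 12): truth gives 0; no alternative beats it.
(Checking all 16 profiles: 9 have a profitable deviation, 7 do not.)

9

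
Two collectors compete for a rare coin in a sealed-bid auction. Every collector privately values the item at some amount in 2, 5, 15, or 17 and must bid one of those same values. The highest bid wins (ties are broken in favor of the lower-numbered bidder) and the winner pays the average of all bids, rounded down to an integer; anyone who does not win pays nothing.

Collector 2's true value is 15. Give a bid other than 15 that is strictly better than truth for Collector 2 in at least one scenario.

Suppose Collector 1 bids 2.
Bid 15: wins, pays 8, utility 15 - 8 = 7.
Bid 5: wins, pays 3, utility 15 - 3 = 12.
So bidding 5 beats truth here (12 > 7).

5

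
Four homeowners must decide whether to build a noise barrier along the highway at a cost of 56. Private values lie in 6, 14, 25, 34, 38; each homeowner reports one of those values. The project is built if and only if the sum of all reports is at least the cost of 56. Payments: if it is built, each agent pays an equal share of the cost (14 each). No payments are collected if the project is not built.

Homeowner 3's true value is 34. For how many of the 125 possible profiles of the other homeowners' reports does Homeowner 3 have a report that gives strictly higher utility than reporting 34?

1

Others report (6, 6, 6): truth gives 0; report 38 gives 20 > 0. Violating.
Others report (6, 6, 14): truth gives 20; no alternative beats it.
Others report (6, 6, 25): truth gives 20; no alternative beats it.
(Checking all 125 profiles: 1 has a profitable deviation, 124 do not.)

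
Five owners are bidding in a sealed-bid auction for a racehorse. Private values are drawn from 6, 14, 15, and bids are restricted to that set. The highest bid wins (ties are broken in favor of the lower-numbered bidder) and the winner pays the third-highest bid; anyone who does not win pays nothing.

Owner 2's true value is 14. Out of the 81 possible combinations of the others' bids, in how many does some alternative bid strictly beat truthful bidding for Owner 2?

Others bid (6, 6, 6, 15): truth gives 0; bid 15 gives 8 > 0. Violating.
Others bid (6, 6, 15, 6): truth gives 0; bid 15 gives 8 > 0. Violating.
Others bid (6, 15, 6, 6): truth gives 0; bid 15 gives 8 > 0. Violating.
Others bid (14, 6, 6, 6): truth gives 0; bid 15 gives 8 > 0. Violating.
Others bid (6, 6, 6, 6): truth gives 8; no alternative beats it.
Others bid (6, 6, 6, 14): truth gives 8; no alternative beats it.
(Checking all 81 profiles: 4 have a profitable deviation, 77 do not.)

4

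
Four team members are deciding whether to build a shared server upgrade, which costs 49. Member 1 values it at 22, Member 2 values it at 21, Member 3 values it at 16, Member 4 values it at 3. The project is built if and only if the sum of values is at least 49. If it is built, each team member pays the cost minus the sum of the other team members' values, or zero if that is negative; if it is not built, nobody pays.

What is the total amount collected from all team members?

Total value 62 ≥ cost 49, so it is built.
Member 1: others sum to 40; max(0, 49 - 40) = 9.
Member 2: others sum to 41; max(0, 49 - 41) = 8.
Member 3: others sum to 46; max(0, 49 - 46) = 3.
Member 4: others sum to 59; max(0, 49 - 59) = 0.
Total collected = 9 + 8 + 3 + 0 = 20.

20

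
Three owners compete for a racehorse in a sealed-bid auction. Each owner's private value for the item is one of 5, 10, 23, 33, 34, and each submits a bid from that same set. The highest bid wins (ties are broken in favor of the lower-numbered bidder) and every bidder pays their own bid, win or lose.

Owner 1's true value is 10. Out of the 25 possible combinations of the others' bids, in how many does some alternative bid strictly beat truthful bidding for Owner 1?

22

Others bid (5, 5): truth gives 0; bid 5 gives 5 > 0. Violating.
Others bid (5, 23): truth gives -10; bid 5 gives -5 > -10. Violating.
Others bid (5, 33): truth gives -10; bid 5 gives -5 > -10. Violating.
Others bid (5, 34): truth gives -10; bid 5 gives -5 > -10. Violating.
Others bid (5, 10): truth gives 0; no alternative beats it.
Others bid (10, 5): truth gives 0; no alternative beats it.
(Checking all 25 profiles: 22 have a profitable deviation, 3 do not.)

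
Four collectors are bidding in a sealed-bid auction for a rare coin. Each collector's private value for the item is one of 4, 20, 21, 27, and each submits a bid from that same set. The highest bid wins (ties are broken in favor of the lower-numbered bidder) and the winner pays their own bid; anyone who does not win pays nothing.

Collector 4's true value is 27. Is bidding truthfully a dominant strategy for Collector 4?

No

Consider the case where Collector 1 bids 4, Collector 2 bids 4 and Collector 3 bids 4.
Truthful bid 27: wins, pays 27, utility 27 - 27 = 0.
Bid 20 instead: wins, pays 20, utility 27 - 20 = 7.
Since 7 > 0, bidding 20 is strictly better here, so truthful bidding is not dominant.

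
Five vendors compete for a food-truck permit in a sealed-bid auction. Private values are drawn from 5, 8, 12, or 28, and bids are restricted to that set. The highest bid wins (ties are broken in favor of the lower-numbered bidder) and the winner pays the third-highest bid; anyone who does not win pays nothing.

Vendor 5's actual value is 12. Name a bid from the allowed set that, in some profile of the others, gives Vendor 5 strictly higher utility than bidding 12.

28

Suppose Vendor 1 bids 5, Vendor 2 bids 5, Vendor 3 bids 5 and Vendor 4 bids 12.
Bid 12: loses, pays 0, utility 0.
Bid 28: wins, pays 5, utility 12 - 5 = 7.
So bidding 28 beats truth here (7 > 0).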